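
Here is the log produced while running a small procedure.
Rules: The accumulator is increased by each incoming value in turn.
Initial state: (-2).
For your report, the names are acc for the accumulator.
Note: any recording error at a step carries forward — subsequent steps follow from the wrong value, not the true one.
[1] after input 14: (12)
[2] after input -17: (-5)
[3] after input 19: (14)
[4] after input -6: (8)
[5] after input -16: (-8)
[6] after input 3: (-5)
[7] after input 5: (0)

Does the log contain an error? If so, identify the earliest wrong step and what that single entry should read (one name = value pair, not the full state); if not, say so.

no error

1. acc = -2 + 14 = 12 (exactly as logged)
2. acc = 12 + -17 = -5 (agrees with the log)
3. acc = -5 + 19 = 14 (verified)
4. acc = 14 + -6 = 8 (agrees with the log)
5. acc = 8 + -16 = -8 (confirmed correct)
6. acc = -8 + 3 = -5 (exactly as logged)
7. acc = -5 + 5 = 0 (checks out)
Every step is consistent.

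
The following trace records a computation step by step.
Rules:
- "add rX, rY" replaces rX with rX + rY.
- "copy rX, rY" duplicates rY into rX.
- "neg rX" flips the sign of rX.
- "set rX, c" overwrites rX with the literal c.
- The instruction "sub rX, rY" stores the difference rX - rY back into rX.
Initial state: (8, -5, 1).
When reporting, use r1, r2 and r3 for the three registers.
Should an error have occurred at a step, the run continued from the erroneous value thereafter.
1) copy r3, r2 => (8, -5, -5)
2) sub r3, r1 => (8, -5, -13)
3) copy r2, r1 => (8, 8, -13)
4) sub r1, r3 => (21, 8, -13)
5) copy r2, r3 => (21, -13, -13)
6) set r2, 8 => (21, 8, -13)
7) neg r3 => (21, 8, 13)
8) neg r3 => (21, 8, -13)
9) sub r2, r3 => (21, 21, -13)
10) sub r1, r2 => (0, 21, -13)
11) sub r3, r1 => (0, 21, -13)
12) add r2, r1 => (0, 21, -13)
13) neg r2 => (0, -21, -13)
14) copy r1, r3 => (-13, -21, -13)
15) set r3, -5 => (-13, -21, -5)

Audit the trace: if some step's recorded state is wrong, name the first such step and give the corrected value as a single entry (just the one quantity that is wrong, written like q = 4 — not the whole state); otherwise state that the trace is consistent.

no error

step 1: r3 = -5 -> exactly as logged
step 2: r3 = -5 - 8 = -13 -> checks out
step 3: r2 = 8 -> checks out
step 4: r1 = 8 - -13 = 21 -> verified
step 5: r2 = -13 -> agrees with the trace
step 6: r2 = 8 -> exactly as logged
step 7: r3 = -(-13) = 13 -> confirmed correct
step 8: r3 = -(13) = -13 -> same as recorded
step 9: r2 = 8 - -13 = 21 -> checks out
step 10: r1 = 21 - 21 = 0 -> in agreement
step 11: r3 = -13 - 0 = -13 -> agrees with the trace
step 12: r2 = 21 + 0 = 21 -> confirmed correct
step 13: r2 = -(21) = -21 -> verified
step 14: r1 = -13 -> checks out
step 15: r3 = -5 -> verified
Each recorded entry agrees with the recomputation.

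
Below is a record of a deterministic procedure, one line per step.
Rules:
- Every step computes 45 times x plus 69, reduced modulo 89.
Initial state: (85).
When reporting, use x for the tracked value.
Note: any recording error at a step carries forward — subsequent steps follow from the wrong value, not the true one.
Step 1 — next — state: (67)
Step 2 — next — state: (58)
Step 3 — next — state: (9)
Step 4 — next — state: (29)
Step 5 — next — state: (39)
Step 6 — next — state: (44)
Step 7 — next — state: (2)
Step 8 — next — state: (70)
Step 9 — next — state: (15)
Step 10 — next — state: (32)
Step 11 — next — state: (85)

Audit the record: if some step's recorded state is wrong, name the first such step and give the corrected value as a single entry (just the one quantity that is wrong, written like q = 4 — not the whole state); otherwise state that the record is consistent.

1. x = (45*85 + 69) mod 89 = 67 (verified)
2. x = (45*67 + 69) mod 89 = 58 (consistent with the record)
3. x = (45*58 + 69) mod 89 = 9 (verified)
4. x = (45*9 + 69) mod 89 = 29 (no discrepancy)
5. x = (45*29 + 69) mod 89 = 39 (agrees with the record)
6. x = (45*39 + 69) mod 89 = 44 (same as recorded)
7. x = (45*44 + 69) mod 89 = 2 (agrees with the record)
8. x = (45*2 + 69) mod 89 = 70 (exactly as logged)
9. x = (45*70 + 69) mod 89 = 15 (consistent with the record)
10. x = (45*15 + 69) mod 89 = 32 (confirmed correct)
11. x = (45*32 + 69) mod 89 = 85 (same as recorded)
No step deviates from the rules.

no error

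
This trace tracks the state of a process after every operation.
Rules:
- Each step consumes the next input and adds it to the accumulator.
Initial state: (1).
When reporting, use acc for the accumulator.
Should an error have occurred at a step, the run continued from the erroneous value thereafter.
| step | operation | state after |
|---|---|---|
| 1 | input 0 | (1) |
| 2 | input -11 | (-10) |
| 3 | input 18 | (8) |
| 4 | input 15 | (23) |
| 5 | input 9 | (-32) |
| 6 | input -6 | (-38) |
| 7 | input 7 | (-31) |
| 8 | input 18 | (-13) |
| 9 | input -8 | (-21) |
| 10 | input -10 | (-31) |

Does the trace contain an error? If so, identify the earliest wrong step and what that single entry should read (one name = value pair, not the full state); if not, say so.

Recomputing the run from the initial state:
step 1: acc = 1
step 2: acc = -10
step 3: acc = 8
step 4: acc = 23
step 5: acc = 32
step 6: acc = 26
step 7: acc = 33
step 8: acc = 51
step 9: acc = 43
step 10: acc = 33
The first disagreement with the trace is at step 5, where the value should be acc = 32.

step 5, acc = 32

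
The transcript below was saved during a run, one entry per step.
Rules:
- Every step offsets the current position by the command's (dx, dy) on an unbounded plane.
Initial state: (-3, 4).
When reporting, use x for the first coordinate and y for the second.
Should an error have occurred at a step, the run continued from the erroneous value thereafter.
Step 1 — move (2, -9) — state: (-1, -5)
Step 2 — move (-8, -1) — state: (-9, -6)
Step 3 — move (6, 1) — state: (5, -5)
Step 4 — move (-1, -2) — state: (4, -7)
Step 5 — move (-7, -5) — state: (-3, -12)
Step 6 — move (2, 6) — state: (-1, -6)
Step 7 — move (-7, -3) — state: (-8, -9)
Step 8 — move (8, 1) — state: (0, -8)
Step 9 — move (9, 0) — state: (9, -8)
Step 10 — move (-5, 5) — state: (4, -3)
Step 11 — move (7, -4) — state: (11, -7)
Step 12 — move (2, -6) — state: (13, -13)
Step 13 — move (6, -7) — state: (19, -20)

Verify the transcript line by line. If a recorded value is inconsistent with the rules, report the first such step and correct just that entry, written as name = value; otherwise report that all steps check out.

step 3, x = -3

Recomputing the run from the initial state:
step 1: x = -1, y = -5
step 2: x = -9, y = -6
step 3: x = -3, y = -5
step 4: x = -4, y = -7
step 5: x = -11, y = -12
step 6: x = -9, y = -6
step 7: x = -16, y = -9
step 8: x = -8, y = -8
step 9: x = 1, y = -8
step 10: x = -4, y = -3
step 11: x = 3, y = -7
step 12: x = 5, y = -13
step 13: x = 11, y = -20
The first disagreement with the transcript is at step 3, where the value should be x = -3.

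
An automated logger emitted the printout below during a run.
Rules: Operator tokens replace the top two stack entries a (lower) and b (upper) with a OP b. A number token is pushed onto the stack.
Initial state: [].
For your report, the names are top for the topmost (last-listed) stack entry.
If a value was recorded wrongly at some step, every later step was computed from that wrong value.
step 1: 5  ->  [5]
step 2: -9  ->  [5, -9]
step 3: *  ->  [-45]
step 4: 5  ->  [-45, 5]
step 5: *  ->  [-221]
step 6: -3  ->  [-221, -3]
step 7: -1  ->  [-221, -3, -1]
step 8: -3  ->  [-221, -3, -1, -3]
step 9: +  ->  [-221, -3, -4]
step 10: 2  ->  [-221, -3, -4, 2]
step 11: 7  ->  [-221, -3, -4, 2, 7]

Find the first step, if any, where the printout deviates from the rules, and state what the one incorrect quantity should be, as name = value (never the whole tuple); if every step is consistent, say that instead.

step 5, top = -225

1. push 5: top = 5 (checks out)
2. push -9: top = -9 (no discrepancy)
3. 5 * -9 = -45 (no discrepancy)
4. push 5: top = 5 (confirmed correct)
5. -45 * 5 = -225 (this is not what the printout shows)
First incorrect step: 5; the correct value is top = -225.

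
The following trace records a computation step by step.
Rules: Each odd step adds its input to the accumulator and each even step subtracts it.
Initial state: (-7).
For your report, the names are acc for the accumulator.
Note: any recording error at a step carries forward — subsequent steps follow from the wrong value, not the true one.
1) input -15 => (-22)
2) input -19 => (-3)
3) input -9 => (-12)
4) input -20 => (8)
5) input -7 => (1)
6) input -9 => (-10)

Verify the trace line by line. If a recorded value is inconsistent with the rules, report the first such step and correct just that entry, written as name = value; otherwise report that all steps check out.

step 6, acc = 10

Recomputing the run from the initial state:
step 1: acc = -22
step 2: acc = -3
step 3: acc = -12
step 4: acc = 8
step 5: acc = 1
step 6: acc = 10
The first disagreement with the trace is at step 6, where the value should be acc = 10.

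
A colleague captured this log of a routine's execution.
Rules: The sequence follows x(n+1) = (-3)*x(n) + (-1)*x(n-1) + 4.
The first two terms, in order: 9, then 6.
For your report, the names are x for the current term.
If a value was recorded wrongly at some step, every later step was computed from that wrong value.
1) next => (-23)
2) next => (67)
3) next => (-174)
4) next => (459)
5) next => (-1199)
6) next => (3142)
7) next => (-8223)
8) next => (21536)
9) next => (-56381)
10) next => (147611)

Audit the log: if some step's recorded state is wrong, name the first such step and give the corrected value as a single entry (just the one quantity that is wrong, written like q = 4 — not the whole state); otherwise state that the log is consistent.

step 8, x = 21531

Step 1: x = -3*(6) + (-1)*(9) + (4) = -23 — in agreement.
Step 2: x = -3*(-23) + (-1)*(6) + (4) = 67 — verified.
Step 3: x = -3*(67) + (-1)*(-23) + (4) = -174 — in agreement.
Step 4: x = -3*(-174) + (-1)*(67) + (4) = 459 — confirmed correct.
Step 5: x = -3*(459) + (-1)*(-174) + (4) = -1199 — confirmed correct.
Step 6: x = -3*(-1199) + (-1)*(459) + (4) = 3142 — same as recorded.
Step 7: x = -3*(3142) + (-1)*(-1199) + (4) = -8223 — confirmed correct.
Step 8: x = -3*(-8223) + (-1)*(3142) + (4) = 21531 — a discrepancy with the log.
Step 8 is the first one off; corrected, x = 21531.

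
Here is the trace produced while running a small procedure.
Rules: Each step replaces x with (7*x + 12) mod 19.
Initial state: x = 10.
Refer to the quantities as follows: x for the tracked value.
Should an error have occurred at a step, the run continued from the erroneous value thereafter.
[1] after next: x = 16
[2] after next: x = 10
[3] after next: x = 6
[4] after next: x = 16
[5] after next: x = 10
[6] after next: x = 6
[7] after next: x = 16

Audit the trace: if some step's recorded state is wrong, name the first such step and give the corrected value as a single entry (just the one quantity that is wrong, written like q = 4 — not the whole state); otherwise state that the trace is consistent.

Recomputing the run from the initial state:
step 1: x = 6
step 2: x = 16
step 3: x = 10
step 4: x = 6
step 5: x = 16
step 6: x = 10
step 7: x = 6
The first disagreement with the trace is at step 1, where the value should be x = 6.

step 1, x = 6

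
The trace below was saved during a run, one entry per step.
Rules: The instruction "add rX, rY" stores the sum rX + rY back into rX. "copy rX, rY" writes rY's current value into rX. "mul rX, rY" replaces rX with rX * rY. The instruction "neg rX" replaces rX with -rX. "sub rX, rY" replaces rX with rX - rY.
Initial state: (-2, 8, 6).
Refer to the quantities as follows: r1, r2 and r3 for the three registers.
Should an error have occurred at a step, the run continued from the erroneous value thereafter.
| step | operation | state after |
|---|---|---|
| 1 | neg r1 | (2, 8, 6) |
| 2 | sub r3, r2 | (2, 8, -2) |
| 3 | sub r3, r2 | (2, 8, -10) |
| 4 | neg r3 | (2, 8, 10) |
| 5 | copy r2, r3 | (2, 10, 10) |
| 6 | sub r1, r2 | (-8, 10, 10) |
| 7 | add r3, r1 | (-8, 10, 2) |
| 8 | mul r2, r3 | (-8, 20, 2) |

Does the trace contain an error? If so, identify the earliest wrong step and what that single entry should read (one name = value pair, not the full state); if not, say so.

no error

step 1: r1 = -(-2) = 2 -> in agreement
step 2: r3 = 6 - 8 = -2 -> verified
step 3: r3 = -2 - 8 = -10 -> no discrepancy
step 4: r3 = -(-10) = 10 -> agrees with the trace
step 5: r2 = 10 -> exactly as logged
step 6: r1 = 2 - 10 = -8 -> no discrepancy
step 7: r3 = 10 + -8 = 2 -> same as recorded
step 8: r2 = 10 * 2 = 20 -> agrees with the trace
All entries verified; no error found.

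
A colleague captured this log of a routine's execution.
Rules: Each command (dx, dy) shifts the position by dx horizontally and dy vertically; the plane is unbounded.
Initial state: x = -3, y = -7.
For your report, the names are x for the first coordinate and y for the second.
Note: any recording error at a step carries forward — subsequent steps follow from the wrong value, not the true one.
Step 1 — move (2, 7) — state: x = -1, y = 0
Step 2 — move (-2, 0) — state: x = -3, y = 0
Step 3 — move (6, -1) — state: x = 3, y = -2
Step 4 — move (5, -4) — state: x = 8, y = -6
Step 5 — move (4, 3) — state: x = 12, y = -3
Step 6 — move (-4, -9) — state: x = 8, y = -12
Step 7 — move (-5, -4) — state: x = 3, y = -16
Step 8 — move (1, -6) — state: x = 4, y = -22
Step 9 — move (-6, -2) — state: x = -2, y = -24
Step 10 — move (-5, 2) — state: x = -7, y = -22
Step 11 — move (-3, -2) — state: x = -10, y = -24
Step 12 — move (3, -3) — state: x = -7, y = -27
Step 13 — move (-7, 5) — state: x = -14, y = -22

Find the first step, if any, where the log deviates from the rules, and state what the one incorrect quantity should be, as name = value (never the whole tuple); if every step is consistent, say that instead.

1. x = -3 + (2) = -1, y = -7 + (7) = 0 (exactly as logged)
2. x = -1 + (-2) = -3, y = 0 + (0) = 0 (exactly as logged)
3. x = -3 + (6) = 3, y = 0 + (-1) = -1 (the entry is off here)
So the first discrepancy is step 3, where the right value is y = -1.

step 3, y = -1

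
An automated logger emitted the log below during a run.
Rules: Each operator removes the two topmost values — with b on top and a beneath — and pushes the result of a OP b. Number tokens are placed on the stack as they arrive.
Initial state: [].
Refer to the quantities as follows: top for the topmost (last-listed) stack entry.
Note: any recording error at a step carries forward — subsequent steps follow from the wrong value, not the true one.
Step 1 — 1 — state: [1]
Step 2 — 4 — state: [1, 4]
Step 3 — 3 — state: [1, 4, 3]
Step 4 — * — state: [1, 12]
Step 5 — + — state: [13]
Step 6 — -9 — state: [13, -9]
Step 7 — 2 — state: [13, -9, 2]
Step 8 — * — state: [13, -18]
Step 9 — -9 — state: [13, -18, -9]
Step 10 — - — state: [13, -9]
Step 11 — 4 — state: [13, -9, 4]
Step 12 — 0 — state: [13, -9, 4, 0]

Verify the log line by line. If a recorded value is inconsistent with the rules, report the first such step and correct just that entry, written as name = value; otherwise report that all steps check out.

no error

step 1: push 1: top = 1 -> in agreement
step 2: push 4: top = 4 -> confirmed correct
step 3: push 3: top = 3 -> no discrepancy
step 4: 4 * 3 = 12 -> in agreement
step 5: 1 + 12 = 13 -> checks out
step 6: push -9: top = -9 -> consistent with the log
step 7: push 2: top = 2 -> matches
step 8: -9 * 2 = -18 -> consistent with the log
step 9: push -9: top = -9 -> confirmed correct
step 10: -18 - -9 = -9 -> matches
step 11: push 4: top = 4 -> in agreement
step 12: push 0: top = 0 -> exactly as logged
All entries verified; no error found.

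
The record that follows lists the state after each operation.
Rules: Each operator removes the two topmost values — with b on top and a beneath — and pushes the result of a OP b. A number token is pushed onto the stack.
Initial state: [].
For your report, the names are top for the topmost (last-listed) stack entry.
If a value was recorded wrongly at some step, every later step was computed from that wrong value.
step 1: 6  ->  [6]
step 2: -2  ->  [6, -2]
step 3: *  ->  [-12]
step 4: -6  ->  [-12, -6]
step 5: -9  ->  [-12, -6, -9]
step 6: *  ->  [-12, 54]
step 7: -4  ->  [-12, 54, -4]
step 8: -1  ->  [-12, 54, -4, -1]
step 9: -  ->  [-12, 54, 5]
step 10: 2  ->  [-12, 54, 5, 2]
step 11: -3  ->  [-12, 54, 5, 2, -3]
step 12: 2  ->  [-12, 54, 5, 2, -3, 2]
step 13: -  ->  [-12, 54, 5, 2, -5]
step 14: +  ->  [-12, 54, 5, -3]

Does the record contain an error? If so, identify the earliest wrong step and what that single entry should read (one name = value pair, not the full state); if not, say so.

step 9, top = -3

Recomputing the run from the initial state:
step 1: [6]
step 2: [6, -2]
step 3: [-12]
step 4: [-12, -6]
step 5: [-12, -6, -9]
step 6: [-12, 54]
step 7: [-12, 54, -4]
step 8: [-12, 54, -4, -1]
step 9: [-12, 54, -3]
step 10: [-12, 54, -3, 2]
step 11: [-12, 54, -3, 2, -3]
step 12: [-12, 54, -3, 2, -3, 2]
step 13: [-12, 54, -3, 2, -5]
step 14: [-12, 54, -3, -3]
The first disagreement with the record is at step 9, where the value should be top = -3.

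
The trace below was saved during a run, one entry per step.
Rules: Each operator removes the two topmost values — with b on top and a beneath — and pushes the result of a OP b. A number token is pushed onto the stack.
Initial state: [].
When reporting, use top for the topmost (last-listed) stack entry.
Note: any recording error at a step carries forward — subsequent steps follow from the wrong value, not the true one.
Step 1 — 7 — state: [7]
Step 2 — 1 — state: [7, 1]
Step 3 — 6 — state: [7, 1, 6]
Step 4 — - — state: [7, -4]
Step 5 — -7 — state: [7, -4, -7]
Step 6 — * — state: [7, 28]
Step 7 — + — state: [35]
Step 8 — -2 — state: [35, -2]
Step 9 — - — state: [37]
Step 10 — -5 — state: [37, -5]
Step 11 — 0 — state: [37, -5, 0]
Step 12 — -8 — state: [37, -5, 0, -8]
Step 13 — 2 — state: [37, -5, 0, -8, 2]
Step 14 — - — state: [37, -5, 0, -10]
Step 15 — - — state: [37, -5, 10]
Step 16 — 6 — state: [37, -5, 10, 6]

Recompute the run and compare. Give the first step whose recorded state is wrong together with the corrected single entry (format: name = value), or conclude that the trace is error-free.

step 4, top = -5

Recomputing the run from the initial state:
step 1: [7]
step 2: [7, 1]
step 3: [7, 1, 6]
step 4: [7, -5]
step 5: [7, -5, -7]
step 6: [7, 35]
step 7: [42]
step 8: [42, -2]
step 9: [44]
step 10: [44, -5]
step 11: [44, -5, 0]
step 12: [44, -5, 0, -8]
step 13: [44, -5, 0, -8, 2]
step 14: [44, -5, 0, -10]
step 15: [44, -5, 10]
step 16: [44, -5, 10, 6]
The first disagreement with the trace is at step 4, where the value should be top = -5.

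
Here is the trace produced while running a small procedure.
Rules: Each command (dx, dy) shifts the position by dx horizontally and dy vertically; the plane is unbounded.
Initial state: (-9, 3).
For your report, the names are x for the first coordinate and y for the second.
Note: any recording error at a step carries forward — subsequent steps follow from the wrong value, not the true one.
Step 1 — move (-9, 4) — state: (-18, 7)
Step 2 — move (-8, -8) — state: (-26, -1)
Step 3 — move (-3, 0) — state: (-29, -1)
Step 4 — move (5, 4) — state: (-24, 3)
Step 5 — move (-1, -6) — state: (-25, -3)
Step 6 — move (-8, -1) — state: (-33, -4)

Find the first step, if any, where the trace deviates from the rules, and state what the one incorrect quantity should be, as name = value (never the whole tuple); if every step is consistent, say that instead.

no error

Recomputing the run from the initial state:
step 1: x = -18, y = 7
step 2: x = -26, y = -1
step 3: x = -29, y = -1
step 4: x = -24, y = 3
step 5: x = -25, y = -3
step 6: x = -33, y = -4
This matches the trace at every step.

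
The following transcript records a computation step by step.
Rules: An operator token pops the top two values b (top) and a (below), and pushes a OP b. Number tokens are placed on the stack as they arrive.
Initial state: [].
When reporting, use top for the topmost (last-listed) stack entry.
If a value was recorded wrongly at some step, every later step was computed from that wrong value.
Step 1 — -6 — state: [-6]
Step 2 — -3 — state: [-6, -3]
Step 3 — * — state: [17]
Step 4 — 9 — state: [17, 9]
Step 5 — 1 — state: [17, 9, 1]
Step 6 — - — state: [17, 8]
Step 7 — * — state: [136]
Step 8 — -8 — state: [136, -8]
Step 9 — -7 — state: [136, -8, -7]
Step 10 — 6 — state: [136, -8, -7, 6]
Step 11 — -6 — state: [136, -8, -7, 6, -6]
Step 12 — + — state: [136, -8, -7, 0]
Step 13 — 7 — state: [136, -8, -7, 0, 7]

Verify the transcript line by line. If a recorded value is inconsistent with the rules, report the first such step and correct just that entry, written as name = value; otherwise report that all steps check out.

Recomputing the run from the initial state:
step 1: [-6]
step 2: [-6, -3]
step 3: [18]
step 4: [18, 9]
step 5: [18, 9, 1]
step 6: [18, 8]
step 7: [144]
step 8: [144, -8]
step 9: [144, -8, -7]
step 10: [144, -8, -7, 6]
step 11: [144, -8, -7, 6, -6]
step 12: [144, -8, -7, 0]
step 13: [144, -8, -7, 0, 7]
The first disagreement with the transcript is at step 3, where the value should be top = 18.

step 3, top = 18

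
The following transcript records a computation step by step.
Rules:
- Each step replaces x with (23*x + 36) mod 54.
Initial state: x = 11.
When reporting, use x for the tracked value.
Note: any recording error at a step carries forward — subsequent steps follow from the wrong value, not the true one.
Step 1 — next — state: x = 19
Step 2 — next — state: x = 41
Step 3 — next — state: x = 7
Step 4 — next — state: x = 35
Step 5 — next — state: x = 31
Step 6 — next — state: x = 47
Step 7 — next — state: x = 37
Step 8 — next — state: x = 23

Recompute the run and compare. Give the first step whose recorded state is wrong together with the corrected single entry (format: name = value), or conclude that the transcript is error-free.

Step 1: x = (23*11 + 36) mod 54 = 19 — consistent with the transcript.
Step 2: x = (23*19 + 36) mod 54 = 41 — verified.
Step 3: x = (23*41 + 36) mod 54 = 7 — exactly as logged.
Step 4: x = (23*7 + 36) mod 54 = 35 — verified.
Step 5: x = (23*35 + 36) mod 54 = 31 — confirmed correct.
Step 6: x = (23*31 + 36) mod 54 = 47 — verified.
Step 7: x = (23*47 + 36) mod 54 = 37 — verified.
Step 8: x = (23*37 + 36) mod 54 = 23 — in agreement.
Every step is consistent.

no error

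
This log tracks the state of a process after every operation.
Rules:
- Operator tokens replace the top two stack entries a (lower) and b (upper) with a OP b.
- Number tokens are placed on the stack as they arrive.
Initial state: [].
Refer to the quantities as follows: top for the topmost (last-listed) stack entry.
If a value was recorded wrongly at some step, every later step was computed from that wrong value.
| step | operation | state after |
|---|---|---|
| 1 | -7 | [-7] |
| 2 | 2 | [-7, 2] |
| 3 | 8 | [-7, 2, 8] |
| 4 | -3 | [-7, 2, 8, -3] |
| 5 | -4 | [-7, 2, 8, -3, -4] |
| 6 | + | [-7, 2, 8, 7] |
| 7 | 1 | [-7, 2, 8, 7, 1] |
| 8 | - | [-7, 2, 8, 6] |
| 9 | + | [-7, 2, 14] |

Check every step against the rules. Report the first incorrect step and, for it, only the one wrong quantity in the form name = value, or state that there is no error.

step 6, top = -7

1. push -7: top = -7 (matches)
2. push 2: top = 2 (in agreement)
3. push 8: top = 8 (agrees with the log)
4. push -3: top = -3 (in agreement)
5. push -4: top = -4 (consistent with the log)
6. -3 + -4 = -7 (the recorded entry deviates here)
The earliest wrong entry is at step 6: it should read top = -7.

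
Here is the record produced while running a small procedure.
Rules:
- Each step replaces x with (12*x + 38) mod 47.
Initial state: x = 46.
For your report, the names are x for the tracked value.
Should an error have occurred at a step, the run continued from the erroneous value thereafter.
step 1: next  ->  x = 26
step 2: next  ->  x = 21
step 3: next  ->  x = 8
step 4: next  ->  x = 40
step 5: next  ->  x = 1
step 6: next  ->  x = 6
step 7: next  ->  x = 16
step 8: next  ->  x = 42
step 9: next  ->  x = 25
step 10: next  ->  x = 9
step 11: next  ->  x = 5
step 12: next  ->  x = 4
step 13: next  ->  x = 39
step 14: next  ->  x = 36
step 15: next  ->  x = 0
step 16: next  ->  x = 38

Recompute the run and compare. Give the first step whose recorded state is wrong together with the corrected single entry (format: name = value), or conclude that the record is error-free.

step 6, x = 3

Recomputing the run from the initial state:
step 1: x = 26
step 2: x = 21
step 3: x = 8
step 4: x = 40
step 5: x = 1
step 6: x = 3
step 7: x = 27
step 8: x = 33
step 9: x = 11
step 10: x = 29
step 11: x = 10
step 12: x = 17
step 13: x = 7
step 14: x = 28
step 15: x = 45
step 16: x = 14
The first disagreement with the record is at step 6, where the value should be x = 3.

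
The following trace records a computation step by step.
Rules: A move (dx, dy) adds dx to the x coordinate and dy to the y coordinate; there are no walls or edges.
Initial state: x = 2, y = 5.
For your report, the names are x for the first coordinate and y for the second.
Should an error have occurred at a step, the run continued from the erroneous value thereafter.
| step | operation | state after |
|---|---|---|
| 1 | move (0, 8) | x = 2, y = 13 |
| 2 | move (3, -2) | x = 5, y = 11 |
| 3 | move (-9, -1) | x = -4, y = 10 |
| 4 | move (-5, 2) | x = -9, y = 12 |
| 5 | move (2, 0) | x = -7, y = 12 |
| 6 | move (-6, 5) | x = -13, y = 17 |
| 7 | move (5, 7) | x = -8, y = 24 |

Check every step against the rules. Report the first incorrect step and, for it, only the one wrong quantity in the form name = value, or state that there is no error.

no error

Recomputing the run from the initial state:
step 1: x = 2, y = 13
step 2: x = 5, y = 11
step 3: x = -4, y = 10
step 4: x = -9, y = 12
step 5: x = -7, y = 12
step 6: x = -13, y = 17
step 7: x = -8, y = 24
This matches the trace at every step.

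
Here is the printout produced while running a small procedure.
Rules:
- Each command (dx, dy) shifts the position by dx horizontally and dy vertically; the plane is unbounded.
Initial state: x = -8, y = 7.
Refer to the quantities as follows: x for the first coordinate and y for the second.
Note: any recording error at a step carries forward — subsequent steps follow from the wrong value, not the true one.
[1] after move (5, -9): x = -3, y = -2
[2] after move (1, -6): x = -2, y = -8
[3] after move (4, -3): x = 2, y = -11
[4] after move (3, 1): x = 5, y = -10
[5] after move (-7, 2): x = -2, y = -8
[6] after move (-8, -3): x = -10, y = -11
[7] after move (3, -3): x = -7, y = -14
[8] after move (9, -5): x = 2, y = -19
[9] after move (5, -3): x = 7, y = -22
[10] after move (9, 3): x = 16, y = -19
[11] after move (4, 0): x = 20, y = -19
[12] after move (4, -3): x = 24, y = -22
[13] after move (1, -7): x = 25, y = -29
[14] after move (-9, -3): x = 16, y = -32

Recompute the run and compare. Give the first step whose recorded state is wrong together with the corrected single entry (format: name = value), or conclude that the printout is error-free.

no error

1. x = -8 + (5) = -3, y = 7 + (-9) = -2 (verified)
2. x = -3 + (1) = -2, y = -2 + (-6) = -8 (exactly as logged)
3. x = -2 + (4) = 2, y = -8 + (-3) = -11 (no discrepancy)
4. x = 2 + (3) = 5, y = -11 + (1) = -10 (in agreement)
5. x = 5 + (-7) = -2, y = -10 + (2) = -8 (in agreement)
6. x = -2 + (-8) = -10, y = -8 + (-3) = -11 (in agreement)
7. x = -10 + (3) = -7, y = -11 + (-3) = -14 (in agreement)
8. x = -7 + (9) = 2, y = -14 + (-5) = -19 (in agreement)
9. x = 2 + (5) = 7, y = -19 + (-3) = -22 (checks out)
10. x = 7 + (9) = 16, y = -22 + (3) = -19 (no discrepancy)
11. x = 16 + (4) = 20, y = -19 + (0) = -19 (matches)
12. x = 20 + (4) = 24, y = -19 + (-3) = -22 (no discrepancy)
13. x = 24 + (1) = 25, y = -22 + (-7) = -29 (in agreement)
14. x = 25 + (-9) = 16, y = -29 + (-3) = -32 (exactly as logged)
The whole run recomputes cleanly — no discrepancies.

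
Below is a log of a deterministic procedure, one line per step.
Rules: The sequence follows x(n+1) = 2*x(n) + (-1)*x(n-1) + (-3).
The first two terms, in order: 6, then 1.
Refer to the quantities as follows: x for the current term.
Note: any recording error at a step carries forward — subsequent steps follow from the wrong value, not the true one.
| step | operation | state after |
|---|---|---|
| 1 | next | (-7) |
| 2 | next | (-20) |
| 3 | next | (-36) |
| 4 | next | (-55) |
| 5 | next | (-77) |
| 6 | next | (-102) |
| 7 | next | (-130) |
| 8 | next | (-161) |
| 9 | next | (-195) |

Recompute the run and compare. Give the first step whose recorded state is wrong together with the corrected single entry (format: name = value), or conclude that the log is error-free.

step 2, x = -18

Step 1: x = 2*(1) + (-1)*(6) + (-3) = -7 — matches.
Step 2: x = 2*(-7) + (-1)*(1) + (-3) = -18 — a discrepancy with the log.
Step 2 is the first one off; corrected, x = -18.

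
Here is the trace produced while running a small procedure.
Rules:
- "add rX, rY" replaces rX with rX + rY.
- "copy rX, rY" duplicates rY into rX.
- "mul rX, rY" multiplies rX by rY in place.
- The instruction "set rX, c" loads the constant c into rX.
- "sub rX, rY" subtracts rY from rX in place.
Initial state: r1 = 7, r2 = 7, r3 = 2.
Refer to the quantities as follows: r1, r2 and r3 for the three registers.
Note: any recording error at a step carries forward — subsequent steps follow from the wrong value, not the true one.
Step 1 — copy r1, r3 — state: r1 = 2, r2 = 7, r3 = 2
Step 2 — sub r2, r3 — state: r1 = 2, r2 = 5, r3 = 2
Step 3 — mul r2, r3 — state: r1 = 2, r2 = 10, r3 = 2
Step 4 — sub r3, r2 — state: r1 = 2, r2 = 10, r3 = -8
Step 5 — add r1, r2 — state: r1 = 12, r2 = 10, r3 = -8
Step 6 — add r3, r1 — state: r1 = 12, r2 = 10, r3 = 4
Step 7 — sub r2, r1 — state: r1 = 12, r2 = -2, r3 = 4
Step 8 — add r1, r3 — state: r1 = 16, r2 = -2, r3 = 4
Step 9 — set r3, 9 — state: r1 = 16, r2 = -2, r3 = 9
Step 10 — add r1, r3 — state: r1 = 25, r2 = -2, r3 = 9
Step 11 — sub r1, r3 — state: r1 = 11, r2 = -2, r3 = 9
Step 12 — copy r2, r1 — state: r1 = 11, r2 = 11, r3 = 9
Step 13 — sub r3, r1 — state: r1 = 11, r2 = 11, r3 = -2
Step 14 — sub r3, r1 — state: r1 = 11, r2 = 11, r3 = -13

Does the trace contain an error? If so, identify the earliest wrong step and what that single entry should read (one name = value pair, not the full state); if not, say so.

Recomputing the run from the initial state:
step 1: r1 = 2, r2 = 7, r3 = 2
step 2: r1 = 2, r2 = 5, r3 = 2
step 3: r1 = 2, r2 = 10, r3 = 2
step 4: r1 = 2, r2 = 10, r3 = -8
step 5: r1 = 12, r2 = 10, r3 = -8
step 6: r1 = 12, r2 = 10, r3 = 4
step 7: r1 = 12, r2 = -2, r3 = 4
step 8: r1 = 16, r2 = -2, r3 = 4
step 9: r1 = 16, r2 = -2, r3 = 9
step 10: r1 = 25, r2 = -2, r3 = 9
step 11: r1 = 16, r2 = -2, r3 = 9
step 12: r1 = 16, r2 = 16, r3 = 9
step 13: r1 = 16, r2 = 16, r3 = -7
step 14: r1 = 16, r2 = 16, r3 = -23
The first disagreement with the trace is at step 11, where the value should be r1 = 16.

step 11, r1 = 16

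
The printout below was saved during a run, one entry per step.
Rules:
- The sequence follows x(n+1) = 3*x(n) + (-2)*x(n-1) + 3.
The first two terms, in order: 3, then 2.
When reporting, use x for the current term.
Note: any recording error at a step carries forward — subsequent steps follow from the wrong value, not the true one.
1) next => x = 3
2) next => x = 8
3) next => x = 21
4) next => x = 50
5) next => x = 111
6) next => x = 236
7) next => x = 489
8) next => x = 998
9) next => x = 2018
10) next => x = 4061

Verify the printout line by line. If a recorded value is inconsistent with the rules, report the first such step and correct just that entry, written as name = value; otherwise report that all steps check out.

step 9, x = 2019

Step 1: x = 3*(2) + (-2)*(3) + (3) = 3 — in agreement.
Step 2: x = 3*(3) + (-2)*(2) + (3) = 8 — agrees with the printout.
Step 3: x = 3*(8) + (-2)*(3) + (3) = 21 — no discrepancy.
Step 4: x = 3*(21) + (-2)*(8) + (3) = 50 — agrees with the printout.
Step 5: x = 3*(50) + (-2)*(21) + (3) = 111 — in agreement.
Step 6: x = 3*(111) + (-2)*(50) + (3) = 236 — consistent with the printout.
Step 7: x = 3*(236) + (-2)*(111) + (3) = 489 — no discrepancy.
Step 8: x = 3*(489) + (-2)*(236) + (3) = 998 — agrees with the printout.
Step 9: x = 3*(998) + (-2)*(489) + (3) = 2019 — a discrepancy with the printout.
First deviation found at step 9; the corrected entry is x = 2019.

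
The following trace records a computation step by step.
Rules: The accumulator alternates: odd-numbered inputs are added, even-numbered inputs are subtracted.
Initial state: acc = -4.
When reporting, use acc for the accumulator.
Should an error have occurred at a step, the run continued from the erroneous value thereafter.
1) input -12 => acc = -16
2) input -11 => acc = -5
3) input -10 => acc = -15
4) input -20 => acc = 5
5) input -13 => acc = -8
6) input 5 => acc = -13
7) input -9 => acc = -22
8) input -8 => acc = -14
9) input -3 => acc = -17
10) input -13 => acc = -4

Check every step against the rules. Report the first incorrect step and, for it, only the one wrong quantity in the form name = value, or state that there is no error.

no error

step 1: acc = -4 + -12 = -16 -> confirmed correct
step 2: acc = -16 - -11 = -5 -> confirmed correct
step 3: acc = -5 + -10 = -15 -> in agreement
step 4: acc = -15 - -20 = 5 -> no discrepancy
step 5: acc = 5 + -13 = -8 -> consistent with the trace
step 6: acc = -8 - 5 = -13 -> verified
step 7: acc = -13 + -9 = -22 -> consistent with the trace
step 8: acc = -22 - -8 = -14 -> agrees with the trace
step 9: acc = -14 + -3 = -17 -> in agreement
step 10: acc = -17 - -13 = -4 -> matches
The whole run recomputes cleanly — no discrepancies.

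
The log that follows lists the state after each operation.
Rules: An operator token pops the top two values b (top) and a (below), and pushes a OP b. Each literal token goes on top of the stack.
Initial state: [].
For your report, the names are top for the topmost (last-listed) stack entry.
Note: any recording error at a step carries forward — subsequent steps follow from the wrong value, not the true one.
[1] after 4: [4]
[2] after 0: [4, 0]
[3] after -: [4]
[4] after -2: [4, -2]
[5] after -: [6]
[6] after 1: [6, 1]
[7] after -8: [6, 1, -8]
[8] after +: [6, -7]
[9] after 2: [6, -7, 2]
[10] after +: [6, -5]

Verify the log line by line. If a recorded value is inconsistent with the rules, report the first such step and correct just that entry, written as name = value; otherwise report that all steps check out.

no error

Recomputing the run from the initial state:
step 1: [4]
step 2: [4, 0]
step 3: [4]
step 4: [4, -2]
step 5: [6]
step 6: [6, 1]
step 7: [6, 1, -8]
step 8: [6, -7]
step 9: [6, -7, 2]
step 10: [6, -5]
This matches the log at every step.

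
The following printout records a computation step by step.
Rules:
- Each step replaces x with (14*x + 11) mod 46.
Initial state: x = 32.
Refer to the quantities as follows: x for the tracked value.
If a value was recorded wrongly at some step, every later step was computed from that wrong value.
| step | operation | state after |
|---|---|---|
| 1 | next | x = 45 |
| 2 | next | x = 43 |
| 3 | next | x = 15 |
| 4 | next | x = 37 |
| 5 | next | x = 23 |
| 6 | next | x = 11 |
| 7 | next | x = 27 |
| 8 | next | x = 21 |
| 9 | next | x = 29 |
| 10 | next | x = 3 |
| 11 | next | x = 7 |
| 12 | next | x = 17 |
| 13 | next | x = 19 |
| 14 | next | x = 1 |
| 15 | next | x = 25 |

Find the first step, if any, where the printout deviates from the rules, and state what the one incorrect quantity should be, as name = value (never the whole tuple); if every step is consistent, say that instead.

no error

Step 1: x = (14*32 + 11) mod 46 = 45 — in agreement.
Step 2: x = (14*45 + 11) mod 46 = 43 — checks out.
Step 3: x = (14*43 + 11) mod 46 = 15 — confirmed correct.
Step 4: x = (14*15 + 11) mod 46 = 37 — consistent with the printout.
Step 5: x = (14*37 + 11) mod 46 = 23 — consistent with the printout.
Step 6: x = (14*23 + 11) mod 46 = 11 — same as recorded.
Step 7: x = (14*11 + 11) mod 46 = 27 — agrees with the printout.
Step 8: x = (14*27 + 11) mod 46 = 21 — checks out.
Step 9: x = (14*21 + 11) mod 46 = 29 — agrees with the printout.
Step 10: x = (14*29 + 11) mod 46 = 3 — no discrepancy.
Step 11: x = (14*3 + 11) mod 46 = 7 — same as recorded.
Step 12: x = (14*7 + 11) mod 46 = 17 — matches.
Step 13: x = (14*17 + 11) mod 46 = 19 — no discrepancy.
Step 14: x = (14*19 + 11) mod 46 = 1 — checks out.
Step 15: x = (14*1 + 11) mod 46 = 25 — no discrepancy.
The whole run recomputes cleanly — no discrepancies.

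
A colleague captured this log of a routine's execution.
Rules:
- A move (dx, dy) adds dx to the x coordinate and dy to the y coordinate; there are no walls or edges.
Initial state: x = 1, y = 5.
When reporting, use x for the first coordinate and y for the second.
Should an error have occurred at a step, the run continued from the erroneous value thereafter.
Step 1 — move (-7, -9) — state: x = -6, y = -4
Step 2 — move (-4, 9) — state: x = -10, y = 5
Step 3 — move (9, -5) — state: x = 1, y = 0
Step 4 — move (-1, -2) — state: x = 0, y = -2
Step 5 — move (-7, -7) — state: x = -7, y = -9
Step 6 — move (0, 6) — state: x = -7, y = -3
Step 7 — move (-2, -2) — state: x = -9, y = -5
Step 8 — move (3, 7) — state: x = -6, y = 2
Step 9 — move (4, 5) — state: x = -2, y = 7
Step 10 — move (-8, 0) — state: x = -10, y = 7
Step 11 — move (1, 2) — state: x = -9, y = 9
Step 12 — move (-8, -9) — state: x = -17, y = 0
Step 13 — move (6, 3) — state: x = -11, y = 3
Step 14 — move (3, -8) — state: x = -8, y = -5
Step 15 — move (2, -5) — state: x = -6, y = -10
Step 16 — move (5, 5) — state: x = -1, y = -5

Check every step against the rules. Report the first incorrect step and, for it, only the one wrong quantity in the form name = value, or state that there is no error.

step 3, x = -1

Recomputing the run from the initial state:
step 1: x = -6, y = -4
step 2: x = -10, y = 5
step 3: x = -1, y = 0
step 4: x = -2, y = -2
step 5: x = -9, y = -9
step 6: x = -9, y = -3
step 7: x = -11, y = -5
step 8: x = -8, y = 2
step 9: x = -4, y = 7
step 10: x = -12, y = 7
step 11: x = -11, y = 9
step 12: x = -19, y = 0
step 13: x = -13, y = 3
step 14: x = -10, y = -5
step 15: x = -8, y = -10
step 16: x = -3, y = -5
The first disagreement with the log is at step 3, where the value should be x = -1.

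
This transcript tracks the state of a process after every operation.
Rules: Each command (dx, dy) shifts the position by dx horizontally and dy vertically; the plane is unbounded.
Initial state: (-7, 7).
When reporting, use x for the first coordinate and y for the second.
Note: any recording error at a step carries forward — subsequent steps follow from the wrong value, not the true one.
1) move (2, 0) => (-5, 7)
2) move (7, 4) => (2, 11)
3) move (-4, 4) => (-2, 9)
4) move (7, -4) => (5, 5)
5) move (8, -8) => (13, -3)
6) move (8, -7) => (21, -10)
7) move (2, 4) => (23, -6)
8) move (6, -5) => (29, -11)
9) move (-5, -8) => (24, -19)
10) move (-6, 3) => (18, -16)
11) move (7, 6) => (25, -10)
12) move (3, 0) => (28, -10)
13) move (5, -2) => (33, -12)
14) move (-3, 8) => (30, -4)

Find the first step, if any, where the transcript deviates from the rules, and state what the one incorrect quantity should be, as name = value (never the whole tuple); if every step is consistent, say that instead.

step 3, y = 15

Step 1: x = -7 + (2) = -5, y = 7 + (0) = 7 — exactly as logged.
Step 2: x = -5 + (7) = 2, y = 7 + (4) = 11 — exactly as logged.
Step 3: x = 2 + (-4) = -2, y = 11 + (4) = 15 — the transcript disagrees here.
The earliest wrong entry is at step 3: it should read y = 15.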